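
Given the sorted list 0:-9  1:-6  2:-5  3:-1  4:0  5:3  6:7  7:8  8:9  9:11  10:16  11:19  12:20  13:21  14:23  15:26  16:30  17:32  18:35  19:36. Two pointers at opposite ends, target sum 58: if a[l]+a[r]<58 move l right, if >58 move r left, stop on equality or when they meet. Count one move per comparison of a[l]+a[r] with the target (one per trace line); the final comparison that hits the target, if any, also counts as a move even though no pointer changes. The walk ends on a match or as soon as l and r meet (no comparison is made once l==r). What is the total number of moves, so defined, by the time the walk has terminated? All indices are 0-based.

16 moves

[0,19] -9+36=27 <58 → l++
[1,19] -6+36=30 <58 → l++
[2,19] -5+36=31 <58 → l++
[3,19] -1+36=35 <58 → l++
[4,19] 0+36=36 <58 → l++
[5,19] 3+36=39 <58 → l++
[6,19] 7+36=43 <58 → l++
[7,19] 8+36=44 <58 → l++
[8,19] 9+36=45 <58 → l++
[9,19] 11+36=47 <58 → l++
[10,19] 16+36=52 <58 → l++
[11,19] 19+36=55 <58 → l++
[12,19] 20+36=56 <58 → l++
[13,19] 21+36=57 <58 → l++
[14,19] 23+36=59 >58 → r--
[14,18] 23+35=58 → found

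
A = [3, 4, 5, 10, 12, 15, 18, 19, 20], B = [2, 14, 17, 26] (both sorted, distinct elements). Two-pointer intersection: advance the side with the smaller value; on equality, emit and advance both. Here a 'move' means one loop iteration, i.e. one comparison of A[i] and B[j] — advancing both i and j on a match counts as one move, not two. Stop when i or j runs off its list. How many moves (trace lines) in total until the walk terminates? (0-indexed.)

12 moves

[i=0,j=0] 3>2 → j++
[i=0,j=1] 3<14 → i++
[i=1,j=1] 4<14 → i++
[i=2,j=1] 5<14 → i++
[i=3,j=1] 10<14 → i++
[i=4,j=1] 12<14 → i++
[i=5,j=1] 15>14 → j++
[i=5,j=2] 15<17 → i++
[i=6,j=2] 18>17 → j++
[i=6,j=3] 18<26 → i++
[i=7,j=3] 19<26 → i++
[i=8,j=3] 20<26 → i++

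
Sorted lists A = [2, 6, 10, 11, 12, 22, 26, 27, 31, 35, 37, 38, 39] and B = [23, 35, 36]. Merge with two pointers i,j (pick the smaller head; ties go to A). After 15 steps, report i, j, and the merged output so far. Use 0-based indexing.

i=12, j=3, merged so far=[2, 6, 10, 11, 12, 22, 23, 26, 27, 31, 35, 35, 36, 37, 38]

[i=0,j=0] A[i]=2<=B[j]=23 take 2 → i++
[i=1,j=0] A[i]=6<=B[j]=23 take 6 → i++
[i=2,j=0] A[i]=10<=B[j]=23 take 10 → i++
[i=3,j=0] A[i]=11<=B[j]=23 take 11 → i++
[i=4,j=0] A[i]=12<=B[j]=23 take 12 → i++
[i=5,j=0] A[i]=22<=B[j]=23 take 22 → i++
[i=6,j=0] A[i]=26>B[j]=23 take 23 → j++
[i=6,j=1] A[i]=26<=B[j]=35 take 26 → i++
[i=7,j=1] A[i]=27<=B[j]=35 take 27 → i++
[i=8,j=1] A[i]=31<=B[j]=35 take 31 → i++
[i=9,j=1] A[i]=35<=B[j]=35 take 35 → i++
[i=10,j=1] A[i]=37>B[j]=35 take 35 → j++
[i=10,j=2] A[i]=37>B[j]=36 take 36 → j++
[i=10,j=3] B done, take A[i]=37 → i++
[i=11,j=3] B done, take A[i]=38 → i++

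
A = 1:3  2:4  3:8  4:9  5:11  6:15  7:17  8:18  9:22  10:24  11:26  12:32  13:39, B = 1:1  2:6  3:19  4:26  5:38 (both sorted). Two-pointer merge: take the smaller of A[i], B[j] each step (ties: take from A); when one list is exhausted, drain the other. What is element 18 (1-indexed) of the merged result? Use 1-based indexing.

merged[18] = 39

[i=1,j=1] A[i]=3>B[j]=1 take 1 → j++
[i=1,j=2] A[i]=3<=B[j]=6 take 3 → i++
[i=2,j=2] A[i]=4<=B[j]=6 take 4 → i++
[i=3,j=2] A[i]=8>B[j]=6 take 6 → j++
[i=3,j=3] A[i]=8<=B[j]=19 take 8 → i++
[i=4,j=3] A[i]=9<=B[j]=19 take 9 → i++
[i=5,j=3] A[i]=11<=B[j]=19 take 11 → i++
[i=6,j=3] A[i]=15<=B[j]=19 take 15 → i++
[i=7,j=3] A[i]=17<=B[j]=19 take 17 → i++
[i=8,j=3] A[i]=18<=B[j]=19 take 18 → i++
[i=9,j=3] A[i]=22>B[j]=19 take 19 → j++
[i=9,j=4] A[i]=22<=B[j]=26 take 22 → i++
[i=10,j=4] A[i]=24<=B[j]=26 take 24 → i++
[i=11,j=4] A[i]=26<=B[j]=26 take 26 → i++
[i=12,j=4] A[i]=32>B[j]=26 take 26 → j++
[i=12,j=5] A[i]=32<=B[j]=38 take 32 → i++
[i=13,j=5] A[i]=39>B[j]=38 take 38 → j++
[i=13,j=6] B done, take A[i]=39 → i++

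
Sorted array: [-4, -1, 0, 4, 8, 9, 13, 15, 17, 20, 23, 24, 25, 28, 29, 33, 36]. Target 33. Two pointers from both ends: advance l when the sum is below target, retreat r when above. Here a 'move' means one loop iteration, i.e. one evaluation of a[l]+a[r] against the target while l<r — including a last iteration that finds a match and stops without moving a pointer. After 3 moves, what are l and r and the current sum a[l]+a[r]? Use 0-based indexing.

l=2, r=15, sum=33

[0,16] -4+36=32 <33 → l++
[1,16] -1+36=35 >33 → r--
[1,15] -1+33=32 <33 → l++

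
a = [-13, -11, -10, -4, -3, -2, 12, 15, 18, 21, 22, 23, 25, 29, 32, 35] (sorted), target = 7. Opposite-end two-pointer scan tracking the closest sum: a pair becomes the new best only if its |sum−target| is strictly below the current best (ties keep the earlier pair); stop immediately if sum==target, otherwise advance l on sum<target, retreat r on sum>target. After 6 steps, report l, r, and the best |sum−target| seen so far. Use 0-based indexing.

l=0 r=15: -13+35=22 d=15 *, r--
l=0 r=14: -13+32=19 d=12 *, r--
l=0 r=13: -13+29=16 d=9 *, r--
l=0 r=12: -13+25=12 d=5 *, r--
l=0 r=11: -13+23=10 d=3 *, r--
l=0 r=10: -13+22=9 d=2 *, r--

l=0, r=9, best |Δ|=2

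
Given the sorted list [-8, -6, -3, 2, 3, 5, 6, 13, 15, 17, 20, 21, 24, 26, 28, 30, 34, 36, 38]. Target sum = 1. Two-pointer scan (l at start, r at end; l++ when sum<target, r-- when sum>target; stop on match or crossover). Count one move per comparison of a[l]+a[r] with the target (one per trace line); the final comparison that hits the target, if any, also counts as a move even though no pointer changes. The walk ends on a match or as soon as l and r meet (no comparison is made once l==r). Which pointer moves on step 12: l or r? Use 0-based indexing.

r

[0,18] -8+38=30 >1 → r--
[0,17] -8+36=28 >1 → r--
[0,16] -8+34=26 >1 → r--
[0,15] -8+30=22 >1 → r--
[0,14] -8+28=20 >1 → r--
[0,13] -8+26=18 >1 → r--
[0,12] -8+24=16 >1 → r--
[0,11] -8+21=13 >1 → r--
[0,10] -8+20=12 >1 → r--
[0,9] -8+17=9 >1 → r--
[0,8] -8+15=7 >1 → r--
[0,7] -8+13=5 >1 → r--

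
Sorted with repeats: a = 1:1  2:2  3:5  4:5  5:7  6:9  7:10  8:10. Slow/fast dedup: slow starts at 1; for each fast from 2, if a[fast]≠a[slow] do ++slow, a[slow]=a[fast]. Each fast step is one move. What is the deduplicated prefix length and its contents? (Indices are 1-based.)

length 6; prefix = [1, 2, 5, 7, 9, 10]

slow=1 fast=2: a[fast]=2≠a[slow]=1 write a[2]=2, slow++,fast++
slow=2 fast=3: a[fast]=5≠a[slow]=2 write a[3]=5, slow++,fast++
slow=3 fast=4: a[fast]=5=a[slow] dup, fast++
slow=3 fast=5: a[fast]=7≠a[slow]=5 write a[4]=7, slow++,fast++
slow=4 fast=6: a[fast]=9≠a[slow]=7 write a[5]=9, slow++,fast++
slow=5 fast=7: a[fast]=10≠a[slow]=9 write a[6]=10, slow++,fast++
slow=6 fast=8: a[fast]=10=a[slow] dup, fast++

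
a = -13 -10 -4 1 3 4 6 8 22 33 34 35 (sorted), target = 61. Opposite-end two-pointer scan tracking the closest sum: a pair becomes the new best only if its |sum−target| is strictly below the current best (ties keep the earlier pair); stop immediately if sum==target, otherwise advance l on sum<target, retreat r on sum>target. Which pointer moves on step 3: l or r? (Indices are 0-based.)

[0,11] -13+35=22 d=39 * → l++
[1,11] -10+35=25 d=36 * → l++
[2,11] -4+35=31 d=30 * → l++

l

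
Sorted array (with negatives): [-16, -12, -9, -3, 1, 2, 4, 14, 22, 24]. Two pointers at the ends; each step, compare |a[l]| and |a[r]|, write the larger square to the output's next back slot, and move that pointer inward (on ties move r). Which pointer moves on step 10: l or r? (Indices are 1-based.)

l=1 r=10: |-16|<=|24| out[10]=576, r--
l=1 r=9: |-16|<=|22| out[9]=484, r--
l=1 r=8: |-16|>|14| out[8]=256, l++
l=2 r=8: |-12|<=|14| out[7]=196, r--
l=2 r=7: |-12|>|4| out[6]=144, l++
l=3 r=7: |-9|>|4| out[5]=81, l++
l=4 r=7: |-3|<=|4| out[4]=16, r--
l=4 r=6: |-3|>|2| out[3]=9, l++
l=5 r=6: |1|<=|2| out[2]=4, r--
l=5 r=5: |1|<=|1| out[1]=1, r--

r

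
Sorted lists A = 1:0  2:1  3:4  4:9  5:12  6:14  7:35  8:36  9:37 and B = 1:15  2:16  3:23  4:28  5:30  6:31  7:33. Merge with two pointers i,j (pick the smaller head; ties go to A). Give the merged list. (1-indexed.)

[i=1,j=1] A[i]=0<=B[j]=15 take 0 → i++
[i=2,j=1] A[i]=1<=B[j]=15 take 1 → i++
[i=3,j=1] A[i]=4<=B[j]=15 take 4 → i++
[i=4,j=1] A[i]=9<=B[j]=15 take 9 → i++
[i=5,j=1] A[i]=12<=B[j]=15 take 12 → i++
[i=6,j=1] A[i]=14<=B[j]=15 take 14 → i++
[i=7,j=1] A[i]=35>B[j]=15 take 15 → j++
[i=7,j=2] A[i]=35>B[j]=16 take 16 → j++
[i=7,j=3] A[i]=35>B[j]=23 take 23 → j++
[i=7,j=4] A[i]=35>B[j]=28 take 28 → j++
[i=7,j=5] A[i]=35>B[j]=30 take 30 → j++
[i=7,j=6] A[i]=35>B[j]=31 take 31 → j++
[i=7,j=7] A[i]=35>B[j]=33 take 33 → j++
[i=7,j=8] B done, take A[i]=35 → i++
[i=8,j=8] B done, take A[i]=36 → i++
[i=9,j=8] B done, take A[i]=37 → i++

[0, 1, 4, 9, 12, 14, 15, 16, 23, 28, 30, 31, 33, 35, 36, 37]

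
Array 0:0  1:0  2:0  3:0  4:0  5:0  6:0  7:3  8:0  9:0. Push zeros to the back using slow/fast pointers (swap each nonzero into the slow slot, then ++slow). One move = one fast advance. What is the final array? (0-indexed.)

[3, 0, 0, 0, 0, 0, 0, 0, 0, 0]

slow=0 fast=0: a[fast]=0, fast++
slow=0 fast=1: a[fast]=0, fast++
slow=0 fast=2: a[fast]=0, fast++
slow=0 fast=3: a[fast]=0, fast++
slow=0 fast=4: a[fast]=0, fast++
slow=0 fast=5: a[fast]=0, fast++
slow=0 fast=6: a[fast]=0, fast++
slow=0 fast=7: a[fast]=3≠0 swap→a[0]=3, slow++,fast++
slow=1 fast=8: a[fast]=0, fast++
slow=1 fast=9: a[fast]=0, fast++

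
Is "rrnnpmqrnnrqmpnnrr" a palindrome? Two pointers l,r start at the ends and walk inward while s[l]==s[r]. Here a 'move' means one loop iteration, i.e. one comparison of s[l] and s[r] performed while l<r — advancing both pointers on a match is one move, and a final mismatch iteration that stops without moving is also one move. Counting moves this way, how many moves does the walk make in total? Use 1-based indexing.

l=1 r=18: 'r'=='r', l++,r--
l=2 r=17: 'r'=='r', l++,r--
l=3 r=16: 'n'=='n', l++,r--
l=4 r=15: 'n'=='n', l++,r--
l=5 r=14: 'p'=='p', l++,r--
l=6 r=13: 'm'=='m', l++,r--
l=7 r=12: 'q'=='q', l++,r--
l=8 r=11: 'r'=='r', l++,r--
l=9 r=10: 'n'=='n', l++,r--

9 moves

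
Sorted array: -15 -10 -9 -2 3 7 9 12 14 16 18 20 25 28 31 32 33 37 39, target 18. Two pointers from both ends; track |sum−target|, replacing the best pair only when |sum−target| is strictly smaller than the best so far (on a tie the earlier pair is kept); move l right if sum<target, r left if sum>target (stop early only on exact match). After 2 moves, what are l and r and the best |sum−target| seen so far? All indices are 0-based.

l=0 r=18: -15+39=24 d=6 *, r--
l=0 r=17: -15+37=22 d=4 *, r--

l=0, r=16, best |Δ|=4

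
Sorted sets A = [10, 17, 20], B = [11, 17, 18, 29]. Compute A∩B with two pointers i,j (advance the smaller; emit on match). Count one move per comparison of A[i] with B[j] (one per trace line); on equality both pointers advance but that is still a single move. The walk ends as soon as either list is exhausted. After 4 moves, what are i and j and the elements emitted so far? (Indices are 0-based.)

i=0 j=0: 10<11, i++
i=1 j=0: 17>11, j++
i=1 j=1: 17==17 emit, i++,j++
i=2 j=2: 20>18, j++

i=2, j=3, emitted=[17]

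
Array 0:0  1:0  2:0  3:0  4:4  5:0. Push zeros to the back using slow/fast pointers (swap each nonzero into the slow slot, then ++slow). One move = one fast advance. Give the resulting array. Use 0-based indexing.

slow=0 fast=0: a[fast]=0, fast++
slow=0 fast=1: a[fast]=0, fast++
slow=0 fast=2: a[fast]=0, fast++
slow=0 fast=3: a[fast]=0, fast++
slow=0 fast=4: a[fast]=4≠0 swap→a[0]=4, slow++,fast++
slow=1 fast=5: a[fast]=0, fast++

[4, 0, 0, 0, 0, 0]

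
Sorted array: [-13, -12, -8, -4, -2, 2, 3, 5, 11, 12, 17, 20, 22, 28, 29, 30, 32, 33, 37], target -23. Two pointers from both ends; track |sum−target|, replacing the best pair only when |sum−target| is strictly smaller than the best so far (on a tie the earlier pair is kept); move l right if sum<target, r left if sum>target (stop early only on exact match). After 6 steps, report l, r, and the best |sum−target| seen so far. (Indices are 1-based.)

[1,19] -13+37=24 d=47 * → r--
[1,18] -13+33=20 d=43 * → r--
[1,17] -13+32=19 d=42 * → r--
[1,16] -13+30=17 d=40 * → r--
[1,15] -13+29=16 d=39 * → r--
[1,14] -13+28=15 d=38 * → r--

l=1, r=13, best |Δ|=38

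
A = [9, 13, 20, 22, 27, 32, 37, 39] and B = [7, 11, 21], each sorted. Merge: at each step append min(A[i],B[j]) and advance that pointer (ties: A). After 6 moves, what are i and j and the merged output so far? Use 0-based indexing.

[i=0,j=0] A[i]=9>B[j]=7 take 7 → j++
[i=0,j=1] A[i]=9<=B[j]=11 take 9 → i++
[i=1,j=1] A[i]=13>B[j]=11 take 11 → j++
[i=1,j=2] A[i]=13<=B[j]=21 take 13 → i++
[i=2,j=2] A[i]=20<=B[j]=21 take 20 → i++
[i=3,j=2] A[i]=22>B[j]=21 take 21 → j++

i=3, j=3, merged so far=[7, 9, 11, 13, 20, 21]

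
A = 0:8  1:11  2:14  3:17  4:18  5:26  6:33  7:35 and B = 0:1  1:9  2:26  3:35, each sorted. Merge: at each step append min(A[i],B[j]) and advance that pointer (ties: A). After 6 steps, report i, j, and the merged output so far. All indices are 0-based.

i=0 j=0: A[i]=8>B[j]=1 take 1, j++
i=0 j=1: A[i]=8<=B[j]=9 take 8, i++
i=1 j=1: A[i]=11>B[j]=9 take 9, j++
i=1 j=2: A[i]=11<=B[j]=26 take 11, i++
i=2 j=2: A[i]=14<=B[j]=26 take 14, i++
i=3 j=2: A[i]=17<=B[j]=26 take 17, i++

i=4, j=2, merged so far=[1, 8, 9, 11, 14, 17]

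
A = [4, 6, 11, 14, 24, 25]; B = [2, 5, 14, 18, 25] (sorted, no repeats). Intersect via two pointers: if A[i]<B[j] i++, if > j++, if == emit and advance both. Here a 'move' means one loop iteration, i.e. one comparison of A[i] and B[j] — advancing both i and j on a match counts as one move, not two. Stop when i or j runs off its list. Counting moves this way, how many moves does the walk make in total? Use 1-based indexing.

[i=1,j=1] 4>2 → j++
[i=1,j=2] 4<5 → i++
[i=2,j=2] 6>5 → j++
[i=2,j=3] 6<14 → i++
[i=3,j=3] 11<14 → i++
[i=4,j=3] 14==14 emit → i++,j++
[i=5,j=4] 24>18 → j++
[i=5,j=5] 24<25 → i++
[i=6,j=5] 25==25 emit → i++,j++

9 moves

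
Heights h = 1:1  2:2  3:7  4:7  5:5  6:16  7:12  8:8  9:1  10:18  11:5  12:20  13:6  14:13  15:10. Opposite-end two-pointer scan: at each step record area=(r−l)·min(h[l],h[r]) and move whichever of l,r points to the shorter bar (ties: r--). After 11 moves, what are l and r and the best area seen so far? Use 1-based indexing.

l=1 r=15: min(1,10)*14=14 best=14 *, l++
l=2 r=15: min(2,10)*13=26 best=26 *, l++
l=3 r=15: min(7,10)*12=84 best=84 *, l++
l=4 r=15: min(7,10)*11=77 best=84, l++
l=5 r=15: min(5,10)*10=50 best=84, l++
l=6 r=15: min(16,10)*9=90 best=90 *, r--
l=6 r=14: min(16,13)*8=104 best=104 *, r--
l=6 r=13: min(16,6)*7=42 best=104, r--
l=6 r=12: min(16,20)*6=96 best=104, l++
l=7 r=12: min(12,20)*5=60 best=104, l++
l=8 r=12: min(8,20)*4=32 best=104, l++

l=9, r=12, best area=104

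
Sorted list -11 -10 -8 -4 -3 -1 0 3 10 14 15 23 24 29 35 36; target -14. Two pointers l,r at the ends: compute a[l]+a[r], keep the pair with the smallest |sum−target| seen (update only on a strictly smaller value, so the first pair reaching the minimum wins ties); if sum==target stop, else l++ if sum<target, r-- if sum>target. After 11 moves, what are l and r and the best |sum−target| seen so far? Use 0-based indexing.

l=0, r=4, best |Δ|=2

[0,15] -11+36=25 d=39 * → r--
[0,14] -11+35=24 d=38 * → r--
[0,13] -11+29=18 d=32 * → r--
[0,12] -11+24=13 d=27 * → r--
[0,11] -11+23=12 d=26 * → r--
[0,10] -11+15=4 d=18 * → r--
[0,9] -11+14=3 d=17 * → r--
[0,8] -11+10=-1 d=13 * → r--
[0,7] -11+3=-8 d=6 * → r--
[0,6] -11+0=-11 d=3 * → r--
[0,5] -11+-1=-12 d=2 * → r--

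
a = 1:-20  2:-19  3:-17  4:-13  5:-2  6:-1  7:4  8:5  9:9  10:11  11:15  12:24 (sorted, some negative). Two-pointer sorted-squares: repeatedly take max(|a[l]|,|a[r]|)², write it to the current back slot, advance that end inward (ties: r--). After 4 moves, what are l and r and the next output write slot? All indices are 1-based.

l=4, r=11, next write slot=8

l=1 r=12: |-20|<=|24| out[12]=576, r--
l=1 r=11: |-20|>|15| out[11]=400, l++
l=2 r=11: |-19|>|15| out[10]=361, l++
l=3 r=11: |-17|>|15| out[9]=289, l++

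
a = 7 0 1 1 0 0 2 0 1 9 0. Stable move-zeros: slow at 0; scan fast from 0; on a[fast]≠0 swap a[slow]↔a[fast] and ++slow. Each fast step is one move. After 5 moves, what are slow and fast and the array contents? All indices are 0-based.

slow=0 fast=0: a[fast]=7≠0 swap→a[0]=7, slow++,fast++
slow=1 fast=1: a[fast]=0, fast++
slow=1 fast=2: a[fast]=1≠0 swap→a[1]=1, slow++,fast++
slow=2 fast=3: a[fast]=1≠0 swap→a[2]=1, slow++,fast++
slow=3 fast=4: a[fast]=0, fast++

slow=3, fast=5, a=[7, 1, 1, 0, 0, 0, 2, 0, 1, 9, 0]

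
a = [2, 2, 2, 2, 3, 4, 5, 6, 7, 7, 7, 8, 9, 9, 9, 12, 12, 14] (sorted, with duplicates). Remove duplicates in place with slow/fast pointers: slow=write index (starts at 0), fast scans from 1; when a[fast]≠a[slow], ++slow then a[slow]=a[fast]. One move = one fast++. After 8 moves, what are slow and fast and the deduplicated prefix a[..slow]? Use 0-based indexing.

slow=5, fast=9, prefix=[2, 3, 4, 5, 6, 7]

(s=0,f=1) a[fast]=2=a[slow] dup → fast++
(s=0,f=2) a[fast]=2=a[slow] dup → fast++
(s=0,f=3) a[fast]=2=a[slow] dup → fast++
(s=0,f=4) a[fast]=3≠a[slow]=2 write a[1]=3 → slow++,fast++
(s=1,f=5) a[fast]=4≠a[slow]=3 write a[2]=4 → slow++,fast++
(s=2,f=6) a[fast]=5≠a[slow]=4 write a[3]=5 → slow++,fast++
(s=3,f=7) a[fast]=6≠a[slow]=5 write a[4]=6 → slow++,fast++
(s=4,f=8) a[fast]=7≠a[slow]=6 write a[5]=7 → slow++,fast++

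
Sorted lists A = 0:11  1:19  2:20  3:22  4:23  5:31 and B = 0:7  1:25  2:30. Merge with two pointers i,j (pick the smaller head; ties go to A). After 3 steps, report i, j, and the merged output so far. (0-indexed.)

i=2, j=1, merged so far=[7, 11, 19]

i=0 j=0: A[i]=11>B[j]=7 take 7, j++
i=0 j=1: A[i]=11<=B[j]=25 take 11, i++
i=1 j=1: A[i]=19<=B[j]=25 take 19, i++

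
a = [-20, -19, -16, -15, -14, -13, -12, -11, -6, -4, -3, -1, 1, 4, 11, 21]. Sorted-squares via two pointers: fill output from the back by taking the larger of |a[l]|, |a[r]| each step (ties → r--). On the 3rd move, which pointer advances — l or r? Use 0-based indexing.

l=0 r=15: |-20|<=|21| out[15]=441, r--
l=0 r=14: |-20|>|11| out[14]=400, l++
l=1 r=14: |-19|>|11| out[13]=361, l++

l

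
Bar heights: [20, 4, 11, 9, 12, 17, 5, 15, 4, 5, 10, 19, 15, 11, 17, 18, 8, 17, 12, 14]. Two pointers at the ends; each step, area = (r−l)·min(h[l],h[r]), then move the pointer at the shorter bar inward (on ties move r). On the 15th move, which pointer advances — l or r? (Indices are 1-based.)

l=1 r=20: min(20,14)*19=266 best=266 *, r--
l=1 r=19: min(20,12)*18=216 best=266, r--
l=1 r=18: min(20,17)*17=289 best=289 *, r--
l=1 r=17: min(20,8)*16=128 best=289, r--
l=1 r=16: min(20,18)*15=270 best=289, r--
l=1 r=15: min(20,17)*14=238 best=289, r--
l=1 r=14: min(20,11)*13=143 best=289, r--
l=1 r=13: min(20,15)*12=180 best=289, r--
l=1 r=12: min(20,19)*11=209 best=289, r--
l=1 r=11: min(20,10)*10=100 best=289, r--
l=1 r=10: min(20,5)*9=45 best=289, r--
l=1 r=9: min(20,4)*8=32 best=289, r--
l=1 r=8: min(20,15)*7=105 best=289, r--
l=1 r=7: min(20,5)*6=30 best=289, r--
l=1 r=6: min(20,17)*5=85 best=289, r--

r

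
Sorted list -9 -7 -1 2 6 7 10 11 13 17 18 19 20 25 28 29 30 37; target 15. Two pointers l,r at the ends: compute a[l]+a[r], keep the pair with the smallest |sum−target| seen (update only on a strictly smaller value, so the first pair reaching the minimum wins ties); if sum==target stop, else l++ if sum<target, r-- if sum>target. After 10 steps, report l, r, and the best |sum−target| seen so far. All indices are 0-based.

l=2, r=9, best |Δ|=1

[0,17] -9+37=28 d=13 * → r--
[0,16] -9+30=21 d=6 * → r--
[0,15] -9+29=20 d=5 * → r--
[0,14] -9+28=19 d=4 * → r--
[0,13] -9+25=16 d=1 * → r--
[0,12] -9+20=11 d=4 → l++
[1,12] -7+20=13 d=2 → l++
[2,12] -1+20=19 d=4 → r--
[2,11] -1+19=18 d=3 → r--
[2,10] -1+18=17 d=2 → r--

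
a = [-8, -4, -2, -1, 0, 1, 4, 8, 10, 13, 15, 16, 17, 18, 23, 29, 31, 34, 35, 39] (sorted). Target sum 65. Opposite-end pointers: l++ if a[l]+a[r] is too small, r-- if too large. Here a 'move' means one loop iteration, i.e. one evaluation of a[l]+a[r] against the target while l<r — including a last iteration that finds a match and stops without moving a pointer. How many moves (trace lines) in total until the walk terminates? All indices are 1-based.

l=1 r=20: -8+39=31 <65, l++
l=2 r=20: -4+39=35 <65, l++
l=3 r=20: -2+39=37 <65, l++
l=4 r=20: -1+39=38 <65, l++
l=5 r=20: 0+39=39 <65, l++
l=6 r=20: 1+39=40 <65, l++
l=7 r=20: 4+39=43 <65, l++
l=8 r=20: 8+39=47 <65, l++
l=9 r=20: 10+39=49 <65, l++
l=10 r=20: 13+39=52 <65, l++
l=11 r=20: 15+39=54 <65, l++
l=12 r=20: 16+39=55 <65, l++
l=13 r=20: 17+39=56 <65, l++
l=14 r=20: 18+39=57 <65, l++
l=15 r=20: 23+39=62 <65, l++
l=16 r=20: 29+39=68 >65, r--
l=16 r=19: 29+35=64 <65, l++
l=17 r=19: 31+35=66 >65, r--
l=17 r=18: 31+34=65, found

19 moves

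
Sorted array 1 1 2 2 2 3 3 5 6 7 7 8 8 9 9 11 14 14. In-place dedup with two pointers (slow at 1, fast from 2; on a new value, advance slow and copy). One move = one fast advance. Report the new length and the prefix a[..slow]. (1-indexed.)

length 10; prefix = [1, 2, 3, 5, 6, 7, 8, 9, 11, 14]

slow=1 fast=2: a[fast]=1=a[slow] dup, fast++
slow=1 fast=3: a[fast]=2≠a[slow]=1 write a[2]=2, slow++,fast++
slow=2 fast=4: a[fast]=2=a[slow] dup, fast++
slow=2 fast=5: a[fast]=2=a[slow] dup, fast++
slow=2 fast=6: a[fast]=3≠a[slow]=2 write a[3]=3, slow++,fast++
slow=3 fast=7: a[fast]=3=a[slow] dup, fast++
slow=3 fast=8: a[fast]=5≠a[slow]=3 write a[4]=5, slow++,fast++
slow=4 fast=9: a[fast]=6≠a[slow]=5 write a[5]=6, slow++,fast++
slow=5 fast=10: a[fast]=7≠a[slow]=6 write a[6]=7, slow++,fast++
slow=6 fast=11: a[fast]=7=a[slow] dup, fast++
slow=6 fast=12: a[fast]=8≠a[slow]=7 write a[7]=8, slow++,fast++
slow=7 fast=13: a[fast]=8=a[slow] dup, fast++
slow=7 fast=14: a[fast]=9≠a[slow]=8 write a[8]=9, slow++,fast++
slow=8 fast=15: a[fast]=9=a[slow] dup, fast++
slow=8 fast=16: a[fast]=11≠a[slow]=9 write a[9]=11, slow++,fast++
slow=9 fast=17: a[fast]=14≠a[slow]=11 write a[10]=14, slow++,fast++
slow=10 fast=18: a[fast]=14=a[slow] dup, fast++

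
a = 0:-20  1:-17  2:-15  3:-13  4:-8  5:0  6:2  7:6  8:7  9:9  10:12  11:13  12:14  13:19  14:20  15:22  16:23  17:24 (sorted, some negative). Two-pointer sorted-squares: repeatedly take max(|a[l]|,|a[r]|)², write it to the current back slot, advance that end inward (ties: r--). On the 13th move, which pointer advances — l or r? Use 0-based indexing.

r

[0,17] |-20|<=|24| out[17]=576 → r--
[0,16] |-20|<=|23| out[16]=529 → r--
[0,15] |-20|<=|22| out[15]=484 → r--
[0,14] |-20|<=|20| out[14]=400 → r--
[0,13] |-20|>|19| out[13]=400 → l++
[1,13] |-17|<=|19| out[12]=361 → r--
[1,12] |-17|>|14| out[11]=289 → l++
[2,12] |-15|>|14| out[10]=225 → l++
[3,12] |-13|<=|14| out[9]=196 → r--
[3,11] |-13|<=|13| out[8]=169 → r--
[3,10] |-13|>|12| out[7]=169 → l++
[4,10] |-8|<=|12| out[6]=144 → r--
[4,9] |-8|<=|9| out[5]=81 → r--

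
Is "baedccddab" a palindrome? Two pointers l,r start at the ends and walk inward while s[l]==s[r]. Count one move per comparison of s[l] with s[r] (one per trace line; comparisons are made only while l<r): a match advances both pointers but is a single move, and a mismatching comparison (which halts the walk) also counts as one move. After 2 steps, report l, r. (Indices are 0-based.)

[0,9] 'b'=='b' → l++,r--
[1,8] 'a'=='a' → l++,r--

l=2, r=7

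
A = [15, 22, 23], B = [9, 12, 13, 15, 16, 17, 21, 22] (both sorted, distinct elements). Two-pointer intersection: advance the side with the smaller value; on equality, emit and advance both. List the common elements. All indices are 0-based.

i=0 j=0: 15>9, j++
i=0 j=1: 15>12, j++
i=0 j=2: 15>13, j++
i=0 j=3: 15==15 emit, i++,j++
i=1 j=4: 22>16, j++
i=1 j=5: 22>17, j++
i=1 j=6: 22>21, j++
i=1 j=7: 22==22 emit, i++,j++

intersection = [15, 22]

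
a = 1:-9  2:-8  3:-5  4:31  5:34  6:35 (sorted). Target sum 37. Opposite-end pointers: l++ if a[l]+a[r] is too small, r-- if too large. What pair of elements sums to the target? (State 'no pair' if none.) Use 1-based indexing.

l=1 r=6: -9+35=26 <37, l++
l=2 r=6: -8+35=27 <37, l++
l=3 r=6: -5+35=30 <37, l++
l=4 r=6: 31+35=66 >37, r--
l=4 r=5: 31+34=65 >37, r--

no pair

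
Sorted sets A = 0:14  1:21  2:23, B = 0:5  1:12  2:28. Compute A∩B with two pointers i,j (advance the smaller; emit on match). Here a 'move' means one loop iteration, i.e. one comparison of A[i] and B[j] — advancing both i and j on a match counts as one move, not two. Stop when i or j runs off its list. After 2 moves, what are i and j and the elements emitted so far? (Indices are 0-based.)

i=0 j=0: 14>5, j++
i=0 j=1: 14>12, j++

i=0, j=2, emitted=[]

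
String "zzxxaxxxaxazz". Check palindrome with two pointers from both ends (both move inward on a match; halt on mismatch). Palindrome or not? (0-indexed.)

not a palindrome (mismatch at 2,10)

[0,12] 'z'=='z' → l++,r--
[1,11] 'z'=='z' → l++,r--
[2,10] 'x'!='a' → stop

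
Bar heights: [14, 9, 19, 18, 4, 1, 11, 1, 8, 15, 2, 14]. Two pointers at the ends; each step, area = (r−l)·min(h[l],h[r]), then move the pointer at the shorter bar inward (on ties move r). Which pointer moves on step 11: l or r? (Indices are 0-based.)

l=0 r=11: min(14,14)*11=154 best=154 *, r--
l=0 r=10: min(14,2)*10=20 best=154, r--
l=0 r=9: min(14,15)*9=126 best=154, l++
l=1 r=9: min(9,15)*8=72 best=154, l++
l=2 r=9: min(19,15)*7=105 best=154, r--
l=2 r=8: min(19,8)*6=48 best=154, r--
l=2 r=7: min(19,1)*5=5 best=154, r--
l=2 r=6: min(19,11)*4=44 best=154, r--
l=2 r=5: min(19,1)*3=3 best=154, r--
l=2 r=4: min(19,4)*2=8 best=154, r--
l=2 r=3: min(19,18)*1=18 best=154, r--

r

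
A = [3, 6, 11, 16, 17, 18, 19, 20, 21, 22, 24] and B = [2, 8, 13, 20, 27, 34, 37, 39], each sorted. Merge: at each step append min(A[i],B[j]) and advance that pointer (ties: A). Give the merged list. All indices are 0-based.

[i=0,j=0] A[i]=3>B[j]=2 take 2 → j++
[i=0,j=1] A[i]=3<=B[j]=8 take 3 → i++
[i=1,j=1] A[i]=6<=B[j]=8 take 6 → i++
[i=2,j=1] A[i]=11>B[j]=8 take 8 → j++
[i=2,j=2] A[i]=11<=B[j]=13 take 11 → i++
[i=3,j=2] A[i]=16>B[j]=13 take 13 → j++
[i=3,j=3] A[i]=16<=B[j]=20 take 16 → i++
[i=4,j=3] A[i]=17<=B[j]=20 take 17 → i++
[i=5,j=3] A[i]=18<=B[j]=20 take 18 → i++
[i=6,j=3] A[i]=19<=B[j]=20 take 19 → i++
[i=7,j=3] A[i]=20<=B[j]=20 take 20 → i++
[i=8,j=3] A[i]=21>B[j]=20 take 20 → j++
[i=8,j=4] A[i]=21<=B[j]=27 take 21 → i++
[i=9,j=4] A[i]=22<=B[j]=27 take 22 → i++
[i=10,j=4] A[i]=24<=B[j]=27 take 24 → i++
[i=11,j=4] A done, take B[j]=27 → j++
[i=11,j=5] A done, take B[j]=34 → j++
[i=11,j=6] A done, take B[j]=37 → j++
[i=11,j=7] A done, take B[j]=39 → j++

[2, 3, 6, 8, 11, 13, 16, 17, 18, 19, 20, 20, 21, 22, 24, 27, 34, 37, 39]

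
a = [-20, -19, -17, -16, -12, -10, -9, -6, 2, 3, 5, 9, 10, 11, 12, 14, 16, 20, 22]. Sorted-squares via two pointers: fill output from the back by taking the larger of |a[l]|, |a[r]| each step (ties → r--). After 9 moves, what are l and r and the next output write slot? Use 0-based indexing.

l=0 r=18: |-20|<=|22| out[18]=484, r--
l=0 r=17: |-20|<=|20| out[17]=400, r--
l=0 r=16: |-20|>|16| out[16]=400, l++
l=1 r=16: |-19|>|16| out[15]=361, l++
l=2 r=16: |-17|>|16| out[14]=289, l++
l=3 r=16: |-16|<=|16| out[13]=256, r--
l=3 r=15: |-16|>|14| out[12]=256, l++
l=4 r=15: |-12|<=|14| out[11]=196, r--
l=4 r=14: |-12|<=|12| out[10]=144, r--

l=4, r=13, next write slot=9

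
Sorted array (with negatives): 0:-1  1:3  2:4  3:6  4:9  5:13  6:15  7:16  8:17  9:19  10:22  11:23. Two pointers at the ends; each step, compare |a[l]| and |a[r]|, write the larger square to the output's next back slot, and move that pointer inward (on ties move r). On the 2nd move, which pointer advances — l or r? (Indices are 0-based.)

r

l=0 r=11: |-1|<=|23| out[11]=529, r--
l=0 r=10: |-1|<=|22| out[10]=484, r--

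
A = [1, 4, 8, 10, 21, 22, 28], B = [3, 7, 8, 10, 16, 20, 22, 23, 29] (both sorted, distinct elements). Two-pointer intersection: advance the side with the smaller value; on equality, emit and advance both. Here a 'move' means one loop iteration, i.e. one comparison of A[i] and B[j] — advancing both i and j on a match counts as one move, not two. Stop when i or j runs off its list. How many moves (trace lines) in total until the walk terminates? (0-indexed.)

[i=0,j=0] 1<3 → i++
[i=1,j=0] 4>3 → j++
[i=1,j=1] 4<7 → i++
[i=2,j=1] 8>7 → j++
[i=2,j=2] 8==8 emit → i++,j++
[i=3,j=3] 10==10 emit → i++,j++
[i=4,j=4] 21>16 → j++
[i=4,j=5] 21>20 → j++
[i=4,j=6] 21<22 → i++
[i=5,j=6] 22==22 emit → i++,j++
[i=6,j=7] 28>23 → j++
[i=6,j=8] 28<29 → i++

12 moves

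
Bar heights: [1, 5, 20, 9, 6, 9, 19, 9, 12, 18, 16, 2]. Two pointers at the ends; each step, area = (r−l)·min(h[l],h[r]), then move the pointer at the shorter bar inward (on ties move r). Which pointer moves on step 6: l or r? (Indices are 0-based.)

r

[0,11] min(1,2)*11=11 best=11 * → l++
[1,11] min(5,2)*10=20 best=20 * → r--
[1,10] min(5,16)*9=45 best=45 * → l++
[2,10] min(20,16)*8=128 best=128 * → r--
[2,9] min(20,18)*7=126 best=128 → r--
[2,8] min(20,12)*6=72 best=128 → r--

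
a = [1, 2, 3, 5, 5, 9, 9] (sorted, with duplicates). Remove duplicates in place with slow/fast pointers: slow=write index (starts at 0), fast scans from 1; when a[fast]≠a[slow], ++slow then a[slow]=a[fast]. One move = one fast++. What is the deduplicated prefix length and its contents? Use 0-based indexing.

length 5; prefix = [1, 2, 3, 5, 9]

(s=0,f=1) a[fast]=2≠a[slow]=1 write a[1]=2 → slow++,fast++
(s=1,f=2) a[fast]=3≠a[slow]=2 write a[2]=3 → slow++,fast++
(s=2,f=3) a[fast]=5≠a[slow]=3 write a[3]=5 → slow++,fast++
(s=3,f=4) a[fast]=5=a[slow] dup → fast++
(s=3,f=5) a[fast]=9≠a[slow]=5 write a[4]=9 → slow++,fast++
(s=4,f=6) a[fast]=9=a[slow] dup → fast++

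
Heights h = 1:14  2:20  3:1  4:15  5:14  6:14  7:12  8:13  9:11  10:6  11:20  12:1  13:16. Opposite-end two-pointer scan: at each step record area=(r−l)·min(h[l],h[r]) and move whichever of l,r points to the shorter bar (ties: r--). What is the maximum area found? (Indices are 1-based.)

l=1 r=13: min(14,16)*12=168 best=168 *, l++
l=2 r=13: min(20,16)*11=176 best=176 *, r--
l=2 r=12: min(20,1)*10=10 best=176, r--
l=2 r=11: min(20,20)*9=180 best=180 *, r--
l=2 r=10: min(20,6)*8=48 best=180, r--
l=2 r=9: min(20,11)*7=77 best=180, r--
l=2 r=8: min(20,13)*6=78 best=180, r--
l=2 r=7: min(20,12)*5=60 best=180, r--
l=2 r=6: min(20,14)*4=56 best=180, r--
l=2 r=5: min(20,14)*3=42 best=180, r--
l=2 r=4: min(20,15)*2=30 best=180, r--
l=2 r=3: min(20,1)*1=1 best=180, r--

max area = 180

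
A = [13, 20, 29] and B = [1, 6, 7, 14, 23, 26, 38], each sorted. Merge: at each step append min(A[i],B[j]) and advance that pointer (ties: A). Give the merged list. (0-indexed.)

[i=0,j=0] A[i]=13>B[j]=1 take 1 → j++
[i=0,j=1] A[i]=13>B[j]=6 take 6 → j++
[i=0,j=2] A[i]=13>B[j]=7 take 7 → j++
[i=0,j=3] A[i]=13<=B[j]=14 take 13 → i++
[i=1,j=3] A[i]=20>B[j]=14 take 14 → j++
[i=1,j=4] A[i]=20<=B[j]=23 take 20 → i++
[i=2,j=4] A[i]=29>B[j]=23 take 23 → j++
[i=2,j=5] A[i]=29>B[j]=26 take 26 → j++
[i=2,j=6] A[i]=29<=B[j]=38 take 29 → i++
[i=3,j=6] A done, take B[j]=38 → j++

[1, 6, 7, 13, 14, 20, 23, 26, 29, 38]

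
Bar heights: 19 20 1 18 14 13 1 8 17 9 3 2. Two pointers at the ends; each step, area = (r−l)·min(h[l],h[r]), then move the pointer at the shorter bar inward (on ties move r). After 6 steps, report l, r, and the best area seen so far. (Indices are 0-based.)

l=0 r=11: min(19,2)*11=22 best=22 *, r--
l=0 r=10: min(19,3)*10=30 best=30 *, r--
l=0 r=9: min(19,9)*9=81 best=81 *, r--
l=0 r=8: min(19,17)*8=136 best=136 *, r--
l=0 r=7: min(19,8)*7=56 best=136, r--
l=0 r=6: min(19,1)*6=6 best=136, r--

l=0, r=5, best area=136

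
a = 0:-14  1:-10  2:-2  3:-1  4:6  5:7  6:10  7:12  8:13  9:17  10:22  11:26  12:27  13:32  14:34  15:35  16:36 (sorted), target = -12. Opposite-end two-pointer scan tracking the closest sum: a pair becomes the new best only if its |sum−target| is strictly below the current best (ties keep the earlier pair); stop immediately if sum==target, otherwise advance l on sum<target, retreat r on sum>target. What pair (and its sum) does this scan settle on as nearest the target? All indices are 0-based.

[0,16] -14+36=22 d=34 * → r--
[0,15] -14+35=21 d=33 * → r--
[0,14] -14+34=20 d=32 * → r--
[0,13] -14+32=18 d=30 * → r--
[0,12] -14+27=13 d=25 * → r--
[0,11] -14+26=12 d=24 * → r--
[0,10] -14+22=8 d=20 * → r--
[0,9] -14+17=3 d=15 * → r--
[0,8] -14+13=-1 d=11 * → r--
[0,7] -14+12=-2 d=10 * → r--
[0,6] -14+10=-4 d=8 * → r--
[0,5] -14+7=-7 d=5 * → r--
[0,4] -14+6=-8 d=4 * → r--
[0,3] -14+-1=-15 d=3 * → l++
[1,3] -10+-1=-11 d=1 * → r--
[1,2] -10+-2=-12 d=0 * → stop

pair (-10, -2) with sum -12 (|Δ|=0)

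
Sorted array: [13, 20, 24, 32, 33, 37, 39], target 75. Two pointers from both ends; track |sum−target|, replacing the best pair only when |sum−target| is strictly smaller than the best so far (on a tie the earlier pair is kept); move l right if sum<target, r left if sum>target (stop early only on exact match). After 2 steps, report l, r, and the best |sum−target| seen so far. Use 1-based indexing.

l=3, r=7, best |Δ|=16

[1,7] 13+39=52 d=23 * → l++
[2,7] 20+39=59 d=16 * → l++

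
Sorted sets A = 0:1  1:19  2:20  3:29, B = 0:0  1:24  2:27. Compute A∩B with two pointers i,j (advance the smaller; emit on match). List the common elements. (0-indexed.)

[i=0,j=0] 1>0 → j++
[i=0,j=1] 1<24 → i++
[i=1,j=1] 19<24 → i++
[i=2,j=1] 20<24 → i++
[i=3,j=1] 29>24 → j++
[i=3,j=2] 29>27 → j++

intersection = []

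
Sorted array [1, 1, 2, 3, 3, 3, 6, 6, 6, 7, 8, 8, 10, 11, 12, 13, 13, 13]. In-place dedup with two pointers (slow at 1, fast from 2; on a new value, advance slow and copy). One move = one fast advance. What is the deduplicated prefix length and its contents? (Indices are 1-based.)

length 10; prefix = [1, 2, 3, 6, 7, 8, 10, 11, 12, 13]

slow=1 fast=2: a[fast]=1=a[slow] dup, fast++
slow=1 fast=3: a[fast]=2≠a[slow]=1 write a[2]=2, slow++,fast++
slow=2 fast=4: a[fast]=3≠a[slow]=2 write a[3]=3, slow++,fast++
slow=3 fast=5: a[fast]=3=a[slow] dup, fast++
slow=3 fast=6: a[fast]=3=a[slow] dup, fast++
slow=3 fast=7: a[fast]=6≠a[slow]=3 write a[4]=6, slow++,fast++
slow=4 fast=8: a[fast]=6=a[slow] dup, fast++
slow=4 fast=9: a[fast]=6=a[slow] dup, fast++
slow=4 fast=10: a[fast]=7≠a[slow]=6 write a[5]=7, slow++,fast++
slow=5 fast=11: a[fast]=8≠a[slow]=7 write a[6]=8, slow++,fast++
slow=6 fast=12: a[fast]=8=a[slow] dup, fast++
slow=6 fast=13: a[fast]=10≠a[slow]=8 write a[7]=10, slow++,fast++
slow=7 fast=14: a[fast]=11≠a[slow]=10 write a[8]=11, slow++,fast++
slow=8 fast=15: a[fast]=12≠a[slow]=11 write a[9]=12, slow++,fast++
slow=9 fast=16: a[fast]=13≠a[slow]=12 write a[10]=13, slow++,fast++
slow=10 fast=17: a[fast]=13=a[slow] dup, fast++
slow=10 fast=18: a[fast]=13=a[slow] dup, fast++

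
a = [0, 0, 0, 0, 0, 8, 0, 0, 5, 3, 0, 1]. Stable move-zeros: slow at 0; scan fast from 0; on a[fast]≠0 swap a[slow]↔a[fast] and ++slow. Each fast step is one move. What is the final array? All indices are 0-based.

(s=0,f=0) a[fast]=0 → fast++
(s=0,f=1) a[fast]=0 → fast++
(s=0,f=2) a[fast]=0 → fast++
(s=0,f=3) a[fast]=0 → fast++
(s=0,f=4) a[fast]=0 → fast++
(s=0,f=5) a[fast]=8≠0 swap→a[0]=8 → slow++,fast++
(s=1,f=6) a[fast]=0 → fast++
(s=1,f=7) a[fast]=0 → fast++
(s=1,f=8) a[fast]=5≠0 swap→a[1]=5 → slow++,fast++
(s=2,f=9) a[fast]=3≠0 swap→a[2]=3 → slow++,fast++
(s=3,f=10) a[fast]=0 → fast++
(s=3,f=11) a[fast]=1≠0 swap→a[3]=1 → slow++,fast++

[8, 5, 3, 1, 0, 0, 0, 0, 0, 0, 0, 0]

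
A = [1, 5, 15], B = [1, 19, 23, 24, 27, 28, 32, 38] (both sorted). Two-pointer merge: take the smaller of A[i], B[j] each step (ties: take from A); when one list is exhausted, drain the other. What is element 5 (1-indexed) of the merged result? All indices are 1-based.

merged[5] = 19

i=1 j=1: A[i]=1<=B[j]=1 take 1, i++
i=2 j=1: A[i]=5>B[j]=1 take 1, j++
i=2 j=2: A[i]=5<=B[j]=19 take 5, i++
i=3 j=2: A[i]=15<=B[j]=19 take 15, i++
i=4 j=2: A done, take B[j]=19, j++
i=4 j=3: A done, take B[j]=23, j++
i=4 j=4: A done, take B[j]=24, j++
i=4 j=5: A done, take B[j]=27, j++
i=4 j=6: A done, take B[j]=28, j++
i=4 j=7: A done, take B[j]=32, j++
i=4 j=8: A done, take B[j]=38, j++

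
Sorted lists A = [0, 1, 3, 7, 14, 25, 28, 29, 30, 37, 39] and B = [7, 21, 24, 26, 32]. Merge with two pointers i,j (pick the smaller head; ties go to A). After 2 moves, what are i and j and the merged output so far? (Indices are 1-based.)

i=1 j=1: A[i]=0<=B[j]=7 take 0, i++
i=2 j=1: A[i]=1<=B[j]=7 take 1, i++

i=3, j=1, merged so far=[0, 1]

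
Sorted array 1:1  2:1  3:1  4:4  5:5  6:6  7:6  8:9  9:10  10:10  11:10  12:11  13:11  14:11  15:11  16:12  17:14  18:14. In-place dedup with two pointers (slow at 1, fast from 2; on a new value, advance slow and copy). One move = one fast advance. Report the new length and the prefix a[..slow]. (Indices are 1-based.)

length 9; prefix = [1, 4, 5, 6, 9, 10, 11, 12, 14]

(s=1,f=2) a[fast]=1=a[slow] dup → fast++
(s=1,f=3) a[fast]=1=a[slow] dup → fast++
(s=1,f=4) a[fast]=4≠a[slow]=1 write a[2]=4 → slow++,fast++
(s=2,f=5) a[fast]=5≠a[slow]=4 write a[3]=5 → slow++,fast++
(s=3,f=6) a[fast]=6≠a[slow]=5 write a[4]=6 → slow++,fast++
(s=4,f=7) a[fast]=6=a[slow] dup → fast++
(s=4,f=8) a[fast]=9≠a[slow]=6 write a[5]=9 → slow++,fast++
(s=5,f=9) a[fast]=10≠a[slow]=9 write a[6]=10 → slow++,fast++
(s=6,f=10) a[fast]=10=a[slow] dup → fast++
(s=6,f=11) a[fast]=10=a[slow] dup → fast++
(s=6,f=12) a[fast]=11≠a[slow]=10 write a[7]=11 → slow++,fast++
(s=7,f=13) a[fast]=11=a[slow] dup → fast++
(s=7,f=14) a[fast]=11=a[slow] dup → fast++
(s=7,f=15) a[fast]=11=a[slow] dup → fast++
(s=7,f=16) a[fast]=12≠a[slow]=11 write a[8]=12 → slow++,fast++
(s=8,f=17) a[fast]=14≠a[slow]=12 write a[9]=14 → slow++,fast++
(s=9,f=18) a[fast]=14=a[slow] dup → fast++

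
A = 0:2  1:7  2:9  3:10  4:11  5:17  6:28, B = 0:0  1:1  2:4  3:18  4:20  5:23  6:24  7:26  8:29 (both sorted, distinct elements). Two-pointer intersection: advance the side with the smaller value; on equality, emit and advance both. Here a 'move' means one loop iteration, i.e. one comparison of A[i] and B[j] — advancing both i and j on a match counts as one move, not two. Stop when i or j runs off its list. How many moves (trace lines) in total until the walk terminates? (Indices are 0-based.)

i=0 j=0: 2>0, j++
i=0 j=1: 2>1, j++
i=0 j=2: 2<4, i++
i=1 j=2: 7>4, j++
i=1 j=3: 7<18, i++
i=2 j=3: 9<18, i++
i=3 j=3: 10<18, i++
i=4 j=3: 11<18, i++
i=5 j=3: 17<18, i++
i=6 j=3: 28>18, j++
i=6 j=4: 28>20, j++
i=6 j=5: 28>23, j++
i=6 j=6: 28>24, j++
i=6 j=7: 28>26, j++
i=6 j=8: 28<29, i++

15 moves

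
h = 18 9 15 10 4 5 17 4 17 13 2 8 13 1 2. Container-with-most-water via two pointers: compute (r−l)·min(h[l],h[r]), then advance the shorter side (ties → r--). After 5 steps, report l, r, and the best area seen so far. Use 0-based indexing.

l=0, r=9, best area=156

[0,14] min(18,2)*14=28 best=28 * → r--
[0,13] min(18,1)*13=13 best=28 → r--
[0,12] min(18,13)*12=156 best=156 * → r--
[0,11] min(18,8)*11=88 best=156 → r--
[0,10] min(18,2)*10=20 best=156 → r--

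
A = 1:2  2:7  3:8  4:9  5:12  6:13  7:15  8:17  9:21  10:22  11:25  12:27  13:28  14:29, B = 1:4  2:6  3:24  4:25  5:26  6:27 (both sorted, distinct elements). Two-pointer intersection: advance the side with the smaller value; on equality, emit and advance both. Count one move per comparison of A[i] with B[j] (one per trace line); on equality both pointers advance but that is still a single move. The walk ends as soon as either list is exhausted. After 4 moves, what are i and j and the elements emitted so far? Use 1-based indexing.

i=1 j=1: 2<4, i++
i=2 j=1: 7>4, j++
i=2 j=2: 7>6, j++
i=2 j=3: 7<24, i++

i=3, j=3, emitted=[]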